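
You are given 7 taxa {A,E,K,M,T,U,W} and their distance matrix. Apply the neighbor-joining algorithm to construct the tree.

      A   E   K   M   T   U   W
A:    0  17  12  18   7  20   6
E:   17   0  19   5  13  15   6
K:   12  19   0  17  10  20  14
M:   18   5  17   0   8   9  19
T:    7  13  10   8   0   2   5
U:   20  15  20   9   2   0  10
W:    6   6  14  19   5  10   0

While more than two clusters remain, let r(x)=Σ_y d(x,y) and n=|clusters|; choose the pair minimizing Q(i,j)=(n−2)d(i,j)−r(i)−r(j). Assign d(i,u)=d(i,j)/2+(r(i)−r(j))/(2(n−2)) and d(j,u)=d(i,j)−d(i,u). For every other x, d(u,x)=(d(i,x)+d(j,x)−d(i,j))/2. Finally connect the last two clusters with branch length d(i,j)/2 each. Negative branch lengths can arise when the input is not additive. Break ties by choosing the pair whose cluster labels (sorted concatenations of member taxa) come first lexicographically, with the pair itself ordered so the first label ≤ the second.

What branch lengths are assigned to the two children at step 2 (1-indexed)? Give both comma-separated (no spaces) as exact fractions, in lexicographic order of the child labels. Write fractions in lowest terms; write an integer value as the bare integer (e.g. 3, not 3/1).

step 1: merge (E,M) at d=5, Q=-126; branch lengths E→12/5, M→13/5; new cluster EM
  updated: d(A,EM)=15, d(EM,K)=31/2, d(EM,T)=8, d(EM,U)=19/2, d(EM,W)=10
step 2: merge (T,U) at d=2, Q=-171/2; branch lengths T→-43/16, U→75/16; new cluster TU
  updated: d(A,TU)=25/2, d(EM,TU)=31/4, d(K,TU)=14, d(TU,W)=13/2
step 3: merge (EM,TU) at d=31/4, Q=-263/4; branch lengths EM→41/8, TU→21/8; new cluster EMTU
  updated: d(A,EMTU)=79/8, d(EMTU,K)=87/8, d(EMTU,W)=35/8
step 4: merge (A,K) at d=12, Q=-163/4; branch lengths A→15/4, K→33/4; new cluster AK
  updated: d(AK,EMTU)=35/8, d(AK,W)=4
step 5: merge (AK,EMTU) at d=35/8, Q=-51/4; branch lengths AK→2, EMTU→19/8; new cluster AEKMTU
  updated: d(AEKMTU,W)=2
step 6: merge (AEKMTU,W) at d=2; branch lengths AEKMTU→1, W→1; new cluster AEKMTUW
final tree: (((A:15/4,K:33/4):2,((E:12/5,M:13/5):41/8,(T:-43/16,U:75/16):21/8):19/8):1,W:1)
total length: 265/8

-43/16,75/16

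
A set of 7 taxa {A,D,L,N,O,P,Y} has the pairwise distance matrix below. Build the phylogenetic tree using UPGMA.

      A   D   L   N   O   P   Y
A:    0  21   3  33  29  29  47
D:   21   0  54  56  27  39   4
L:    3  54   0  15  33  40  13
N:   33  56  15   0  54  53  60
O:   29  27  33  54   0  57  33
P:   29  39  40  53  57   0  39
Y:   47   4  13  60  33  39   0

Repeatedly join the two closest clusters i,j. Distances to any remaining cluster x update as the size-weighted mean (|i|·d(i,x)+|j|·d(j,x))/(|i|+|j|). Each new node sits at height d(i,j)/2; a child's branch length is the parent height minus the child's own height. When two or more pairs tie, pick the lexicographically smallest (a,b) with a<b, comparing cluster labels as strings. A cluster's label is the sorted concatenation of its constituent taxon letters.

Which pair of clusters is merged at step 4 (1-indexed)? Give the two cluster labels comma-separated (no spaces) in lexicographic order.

iteration 1: select A,L (d=3); attach at lengths (3/2, 3/2); label the merged cluster AL
  updated: d(AL,D)=75/2, d(AL,N)=24, d(AL,O)=31, d(AL,P)=69/2, d(AL,Y)=30
iteration 2: select D,Y (d=4); attach at lengths (2, 2); label the merged cluster DY
  updated: d(AL,DY)=135/4, d(DY,N)=58, d(DY,O)=30, d(DY,P)=39
iteration 3: select AL,N (d=24); attach at lengths (21/2, 12); label the merged cluster ALN
  updated: d(ALN,DY)=251/6, d(ALN,O)=116/3, d(ALN,P)=122/3
iteration 4: select DY,O (d=30); attach at lengths (13, 15); label the merged cluster DOY
  updated: d(ALN,DOY)=367/9, d(DOY,P)=45
iteration 5: select ALN,P (d=122/3); attach at lengths (25/3, 61/3); label the merged cluster ALNP
  updated: d(ALNP,DOY)=251/6
iteration 6: select ALNP,DOY (d=251/6); attach at lengths (7/12, 71/12); label the merged cluster ADLNOPY
final tree: ((((A:3/2,L:3/2):21/2,N:12):25/3,P:61/3):7/12,((D:2,Y:2):13,O:15):71/12)
total length: 278/3

DY,O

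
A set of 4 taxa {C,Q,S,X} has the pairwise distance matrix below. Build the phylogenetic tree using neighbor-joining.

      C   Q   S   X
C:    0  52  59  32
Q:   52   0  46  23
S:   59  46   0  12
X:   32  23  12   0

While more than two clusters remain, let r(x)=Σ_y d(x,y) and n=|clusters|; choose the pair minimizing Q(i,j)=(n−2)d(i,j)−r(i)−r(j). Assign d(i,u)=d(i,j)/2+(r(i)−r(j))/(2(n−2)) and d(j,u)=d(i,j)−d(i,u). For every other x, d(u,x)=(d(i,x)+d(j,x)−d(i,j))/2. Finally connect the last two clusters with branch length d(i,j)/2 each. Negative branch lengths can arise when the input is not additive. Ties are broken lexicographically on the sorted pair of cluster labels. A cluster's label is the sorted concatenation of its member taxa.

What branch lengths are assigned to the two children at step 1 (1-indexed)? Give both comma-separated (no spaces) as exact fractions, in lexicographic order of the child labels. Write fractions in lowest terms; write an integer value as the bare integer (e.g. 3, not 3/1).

63/2,41/2

step 1: merge (C,Q) at d=52, Q=-160; branch lengths C→63/2, Q→41/2; new cluster CQ
  updated: d(CQ,S)=53/2, d(CQ,X)=3/2
step 2: merge (CQ,S) at d=53/2, Q=-40; branch lengths CQ→8, S→37/2; new cluster CQS
  updated: d(CQS,X)=-13/2
step 3: merge (CQS,X) at d=-13/2; branch lengths CQS→-13/4, X→-13/4; new cluster CQSX
final tree: (((C:63/2,Q:41/2):8,S:37/2):-13/4,X:-13/4)
total length: 72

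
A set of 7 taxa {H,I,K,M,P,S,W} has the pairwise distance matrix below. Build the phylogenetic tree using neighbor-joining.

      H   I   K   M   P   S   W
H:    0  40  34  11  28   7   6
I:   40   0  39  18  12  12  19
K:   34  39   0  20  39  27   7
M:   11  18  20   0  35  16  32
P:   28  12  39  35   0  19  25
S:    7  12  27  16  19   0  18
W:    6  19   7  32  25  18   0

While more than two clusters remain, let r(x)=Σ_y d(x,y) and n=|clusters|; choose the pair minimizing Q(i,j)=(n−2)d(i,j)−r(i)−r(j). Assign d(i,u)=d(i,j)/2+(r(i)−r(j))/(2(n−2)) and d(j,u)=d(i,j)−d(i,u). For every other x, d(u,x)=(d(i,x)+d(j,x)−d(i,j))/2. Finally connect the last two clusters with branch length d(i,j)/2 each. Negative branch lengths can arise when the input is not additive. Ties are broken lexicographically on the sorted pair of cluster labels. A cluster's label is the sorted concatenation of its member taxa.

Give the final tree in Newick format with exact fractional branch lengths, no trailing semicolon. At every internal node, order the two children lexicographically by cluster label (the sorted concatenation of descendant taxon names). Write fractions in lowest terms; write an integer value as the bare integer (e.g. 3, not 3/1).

1. join I+P (d=12, Q=-238) ⇒ IP; edges |I|=21/5, |P|=39/5
  updated: d(H,IP)=28, d(IP,K)=33, d(IP,M)=41/2, d(IP,S)=19/2, d(IP,W)=16
2. join K+W (d=7, Q=-172) ⇒ KW; edges |K|=35/4, |W|=-7/4
  updated: d(H,KW)=33/2, d(IP,KW)=21, d(KW,M)=45/2, d(KW,S)=19
3. join IP+S (d=19/2, Q=-102) ⇒ IPS; edges |IP|=28/3, |S|=1/6
  updated: d(H,IPS)=51/4, d(IPS,KW)=61/4, d(IPS,M)=27/2
4. join H+M (d=11, Q=-261/4) ⇒ HM; edges |H|=61/16, |M|=115/16
  updated: d(HM,IPS)=61/8, d(HM,KW)=14
5. join HM+IPS (d=61/8, Q=-295/8) ⇒ HIMPS; edges |HM|=51/16, |IPS|=71/16
  updated: d(HIMPS,KW)=173/16
6. join HIMPS+KW (d=173/16) ⇒ HIKMPSW; edges |HIMPS|=173/32, |KW|=173/32
final tree: (((H:61/16,M:115/16):51/16,((I:21/5,P:39/5):28/3,S:1/6):71/16):173/32,(K:35/4,W:-7/4):173/32)
total length: 927/16

(((H:61/16,M:115/16):51/16,((I:21/5,P:39/5):28/3,S:1/6):71/16):173/32,(K:35/4,W:-7/4):173/32)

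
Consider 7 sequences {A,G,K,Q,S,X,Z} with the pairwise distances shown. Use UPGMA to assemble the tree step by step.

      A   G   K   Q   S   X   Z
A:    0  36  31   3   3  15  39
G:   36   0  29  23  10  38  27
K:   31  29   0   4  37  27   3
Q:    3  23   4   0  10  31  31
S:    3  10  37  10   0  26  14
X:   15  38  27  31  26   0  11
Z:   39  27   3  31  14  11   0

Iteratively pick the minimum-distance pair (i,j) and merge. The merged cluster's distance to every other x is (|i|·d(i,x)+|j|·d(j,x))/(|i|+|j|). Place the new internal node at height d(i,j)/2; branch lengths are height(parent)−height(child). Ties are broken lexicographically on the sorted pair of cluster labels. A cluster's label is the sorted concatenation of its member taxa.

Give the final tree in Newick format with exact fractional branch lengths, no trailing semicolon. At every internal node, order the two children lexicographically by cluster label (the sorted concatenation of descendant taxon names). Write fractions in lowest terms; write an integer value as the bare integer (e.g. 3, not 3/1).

1. join A+Q (d=3) ⇒ AQ; edges |A|=3/2, |Q|=3/2
  updated: d(AQ,G)=59/2, d(AQ,K)=35/2, d(AQ,S)=13/2, d(AQ,X)=23, d(AQ,Z)=35
2. join K+Z (d=3) ⇒ KZ; edges |K|=3/2, |Z|=3/2
  updated: d(AQ,KZ)=105/4, d(G,KZ)=28, d(KZ,S)=51/2, d(KZ,X)=19
3. join AQ+S (d=13/2) ⇒ AQS; edges |AQ|=7/4, |S|=13/4
  updated: d(AQS,G)=23, d(AQS,KZ)=26, d(AQS,X)=24
4. join KZ+X (d=19) ⇒ KXZ; edges |KZ|=8, |X|=19/2
  updated: d(AQS,KXZ)=76/3, d(G,KXZ)=94/3
5. join AQS+G (d=23) ⇒ AGQS; edges |AQS|=33/4, |G|=23/2
  updated: d(AGQS,KXZ)=161/6
6. join AGQS+KXZ (d=161/6) ⇒ AGKQSXZ; edges |AGQS|=23/12, |KXZ|=47/12
final tree: ((((A:3/2,Q:3/2):7/4,S:13/4):33/4,G:23/2):23/12,((K:3/2,Z:3/2):8,X:19/2):47/12)
total length: 649/12

((((A:3/2,Q:3/2):7/4,S:13/4):33/4,G:23/2):23/12,((K:3/2,Z:3/2):8,X:19/2):47/12)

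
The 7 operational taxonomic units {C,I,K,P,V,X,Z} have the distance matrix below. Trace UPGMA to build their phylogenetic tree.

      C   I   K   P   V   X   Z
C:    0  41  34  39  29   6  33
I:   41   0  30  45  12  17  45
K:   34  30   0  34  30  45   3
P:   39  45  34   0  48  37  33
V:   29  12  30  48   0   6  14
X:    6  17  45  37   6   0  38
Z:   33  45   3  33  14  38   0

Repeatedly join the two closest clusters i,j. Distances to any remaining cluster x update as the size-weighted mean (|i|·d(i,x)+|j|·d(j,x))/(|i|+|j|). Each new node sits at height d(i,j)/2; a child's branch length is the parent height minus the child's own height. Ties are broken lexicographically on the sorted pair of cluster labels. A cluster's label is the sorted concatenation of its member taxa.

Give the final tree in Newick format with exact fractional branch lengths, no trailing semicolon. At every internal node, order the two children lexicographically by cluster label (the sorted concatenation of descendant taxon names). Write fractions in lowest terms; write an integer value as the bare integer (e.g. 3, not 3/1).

step 1: merge (K,Z) at d=3; branch lengths K→3/2, Z→3/2; new cluster KZ
  updated: d(C,KZ)=67/2, d(I,KZ)=75/2, d(KZ,P)=67/2, d(KZ,V)=22, d(KZ,X)=83/2
step 2: merge (C,X) at d=6; branch lengths C→3, X→3; new cluster CX
  updated: d(CX,I)=29, d(CX,KZ)=75/2, d(CX,P)=38, d(CX,V)=35/2
step 3: merge (I,V) at d=12; branch lengths I→6, V→6; new cluster IV
  updated: d(CX,IV)=93/4, d(IV,KZ)=119/4, d(IV,P)=93/2
step 4: merge (CX,IV) at d=93/4; branch lengths CX→69/8, IV→45/8; new cluster CIVX
  updated: d(CIVX,KZ)=269/8, d(CIVX,P)=169/4
step 5: merge (KZ,P) at d=67/2; branch lengths KZ→61/4, P→67/4; new cluster KPZ
  updated: d(CIVX,KPZ)=73/2
step 6: merge (CIVX,KPZ) at d=73/2; branch lengths CIVX→53/8, KPZ→3/2; new cluster CIKPVXZ
final tree: (((C:3,X:3):69/8,(I:6,V:6):45/8):53/8,((K:3/2,Z:3/2):61/4,P:67/4):3/2)
total length: 603/8

(((C:3,X:3):69/8,(I:6,V:6):45/8):53/8,((K:3/2,Z:3/2):61/4,P:67/4):3/2)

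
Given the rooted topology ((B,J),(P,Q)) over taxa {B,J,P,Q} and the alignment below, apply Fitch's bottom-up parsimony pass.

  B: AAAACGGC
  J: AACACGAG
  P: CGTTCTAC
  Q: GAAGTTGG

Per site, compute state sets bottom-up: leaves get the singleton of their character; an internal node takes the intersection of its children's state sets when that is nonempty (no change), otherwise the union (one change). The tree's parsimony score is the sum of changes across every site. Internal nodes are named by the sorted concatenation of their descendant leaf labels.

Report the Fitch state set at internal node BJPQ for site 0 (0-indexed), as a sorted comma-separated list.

BJ@0: {A} ∩ {A} = {A} (intersection, +0)
PQ@0: {C} ∪ {G} = {C,G} (union, +1)
BJPQ@0: {A} ∪ {C,G} = {A,C,G} (union, +1)
BJ@1: {A} ∩ {A} = {A} (intersection, +0)
PQ@1: {G} ∪ {A} = {A,G} (union, +1)
BJPQ@1: {A} ∩ {A,G} = {A} (intersection, +0)
BJ@2: {A} ∪ {C} = {A,C} (union, +1)
PQ@2: {T} ∪ {A} = {A,T} (union, +1)
BJPQ@2: {A,C} ∩ {A,T} = {A} (intersection, +0)
BJ@3: {A} ∩ {A} = {A} (intersection, +0)
PQ@3: {T} ∪ {G} = {G,T} (union, +1)
BJPQ@3: {A} ∪ {G,T} = {A,G,T} (union, +1)
BJ@4: {C} ∩ {C} = {C} (intersection, +0)
PQ@4: {C} ∪ {T} = {C,T} (union, +1)
BJPQ@4: {C} ∩ {C,T} = {C} (intersection, +0)
BJ@5: {G} ∩ {G} = {G} (intersection, +0)
PQ@5: {T} ∩ {T} = {T} (intersection, +0)
BJPQ@5: {G} ∪ {T} = {G,T} (union, +1)
BJ@6: {G} ∪ {A} = {A,G} (union, +1)
PQ@6: {A} ∪ {G} = {A,G} (union, +1)
BJPQ@6: {A,G} ∩ {A,G} = {A,G} (intersection, +0)
BJ@7: {C} ∪ {G} = {C,G} (union, +1)
PQ@7: {C} ∪ {G} = {C,G} (union, +1)
BJPQ@7: {C,G} ∩ {C,G} = {C,G} (intersection, +0)
per-site changes: [2, 1, 2, 2, 1, 1, 2, 2]; total = 13

A,C,G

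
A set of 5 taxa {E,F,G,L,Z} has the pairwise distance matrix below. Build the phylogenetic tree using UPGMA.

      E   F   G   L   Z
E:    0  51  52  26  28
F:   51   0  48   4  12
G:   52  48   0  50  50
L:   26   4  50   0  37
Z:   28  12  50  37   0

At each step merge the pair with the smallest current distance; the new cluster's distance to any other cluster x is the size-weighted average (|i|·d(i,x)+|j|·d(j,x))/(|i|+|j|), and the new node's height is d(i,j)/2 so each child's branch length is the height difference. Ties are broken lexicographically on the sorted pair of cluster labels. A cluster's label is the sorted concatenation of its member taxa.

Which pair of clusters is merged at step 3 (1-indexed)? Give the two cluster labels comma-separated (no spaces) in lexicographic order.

E,FLZ

1. join F+L (d=4) ⇒ FL; edges |F|=2, |L|=2
  updated: d(E,FL)=77/2, d(FL,G)=49, d(FL,Z)=49/2
2. join FL+Z (d=49/2) ⇒ FLZ; edges |FL|=41/4, |Z|=49/4
  updated: d(E,FLZ)=35, d(FLZ,G)=148/3
3. join E+FLZ (d=35) ⇒ EFLZ; edges |E|=35/2, |FLZ|=21/4
  updated: d(EFLZ,G)=50
4. join EFLZ+G (d=50) ⇒ EFGLZ; edges |EFLZ|=15/2, |G|=25
final tree: ((E:35/2,((F:2,L:2):41/4,Z:49/4):21/4):15/2,G:25)
total length: 327/4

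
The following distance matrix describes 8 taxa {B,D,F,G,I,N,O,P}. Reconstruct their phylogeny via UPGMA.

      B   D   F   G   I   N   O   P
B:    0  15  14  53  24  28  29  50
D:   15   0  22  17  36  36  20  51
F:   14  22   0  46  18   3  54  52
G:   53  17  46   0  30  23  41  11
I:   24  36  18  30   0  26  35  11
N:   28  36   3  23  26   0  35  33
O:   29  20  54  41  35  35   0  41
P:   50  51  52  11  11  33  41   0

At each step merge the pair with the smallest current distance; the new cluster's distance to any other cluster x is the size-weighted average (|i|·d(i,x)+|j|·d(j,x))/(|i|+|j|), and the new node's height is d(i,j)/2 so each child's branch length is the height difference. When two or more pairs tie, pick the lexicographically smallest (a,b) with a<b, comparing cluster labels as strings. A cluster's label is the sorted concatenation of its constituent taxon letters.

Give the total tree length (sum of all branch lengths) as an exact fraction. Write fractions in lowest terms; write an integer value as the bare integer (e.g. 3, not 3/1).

1. join F+N (d=3) ⇒ FN; edges |F|=3/2, |N|=3/2
  updated: d(B,FN)=21, d(D,FN)=29, d(FN,G)=69/2, d(FN,I)=22, d(FN,O)=89/2, d(FN,P)=85/2
2. join G+P (d=11) ⇒ GP; edges |G|=11/2, |P|=11/2
  updated: d(B,GP)=103/2, d(D,GP)=34, d(FN,GP)=77/2, d(GP,I)=41/2, d(GP,O)=41
3. join B+D (d=15) ⇒ BD; edges |B|=15/2, |D|=15/2
  updated: d(BD,FN)=25, d(BD,GP)=171/4, d(BD,I)=30, d(BD,O)=49/2
4. join GP+I (d=41/2) ⇒ GIP; edges |GP|=19/4, |I|=41/4
  updated: d(BD,GIP)=77/2, d(FN,GIP)=33, d(GIP,O)=39
5. join BD+O (d=49/2) ⇒ BDO; edges |BD|=19/4, |O|=49/4
  updated: d(BDO,FN)=63/2, d(BDO,GIP)=116/3
6. join BDO+FN (d=63/2) ⇒ BDFNO; edges |BDO|=7/2, |FN|=57/4
  updated: d(BDFNO,GIP)=182/5
7. join BDFNO+GIP (d=182/5) ⇒ BDFGINOP; edges |BDFNO|=49/20, |GIP|=159/20
final tree: ((((B:15/2,D:15/2):19/4,O:49/4):7/2,(F:3/2,N:3/2):57/4):49/20,((G:11/2,P:11/2):19/4,I:41/4):159/20)
total length: 1783/20

1783/20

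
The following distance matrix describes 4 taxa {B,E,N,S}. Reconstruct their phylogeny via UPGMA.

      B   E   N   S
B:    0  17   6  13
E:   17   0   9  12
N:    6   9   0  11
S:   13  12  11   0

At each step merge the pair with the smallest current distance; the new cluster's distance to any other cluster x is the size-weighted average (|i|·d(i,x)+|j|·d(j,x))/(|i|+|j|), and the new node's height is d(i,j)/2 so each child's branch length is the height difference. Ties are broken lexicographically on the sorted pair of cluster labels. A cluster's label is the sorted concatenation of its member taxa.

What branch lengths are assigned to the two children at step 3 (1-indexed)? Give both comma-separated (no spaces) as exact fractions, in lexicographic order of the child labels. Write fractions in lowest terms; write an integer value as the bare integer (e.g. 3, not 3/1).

1/3,19/3

step 1: merge (B,N) at d=6; branch lengths B→3, N→3; new cluster BN
  updated: d(BN,E)=13, d(BN,S)=12
step 2: merge (BN,S) at d=12; branch lengths BN→3, S→6; new cluster BNS
  updated: d(BNS,E)=38/3
step 3: merge (BNS,E) at d=38/3; branch lengths BNS→1/3, E→19/3; new cluster BENS
final tree: (((B:3,N:3):3,S:6):1/3,E:19/3)
total length: 65/3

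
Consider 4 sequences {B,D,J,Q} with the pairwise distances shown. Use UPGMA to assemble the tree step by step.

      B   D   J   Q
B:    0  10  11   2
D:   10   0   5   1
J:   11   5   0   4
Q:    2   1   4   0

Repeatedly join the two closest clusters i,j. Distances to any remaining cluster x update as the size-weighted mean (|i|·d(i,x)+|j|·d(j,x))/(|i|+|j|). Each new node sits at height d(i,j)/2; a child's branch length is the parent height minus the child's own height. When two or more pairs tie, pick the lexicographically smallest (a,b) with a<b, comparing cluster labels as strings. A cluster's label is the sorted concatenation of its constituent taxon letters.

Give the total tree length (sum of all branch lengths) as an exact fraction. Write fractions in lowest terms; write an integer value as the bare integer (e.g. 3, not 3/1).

125/12

iteration 1: select D,Q (d=1); attach at lengths (1/2, 1/2); label the merged cluster DQ
  updated: d(B,DQ)=6, d(DQ,J)=9/2
iteration 2: select DQ,J (d=9/2); attach at lengths (7/4, 9/4); label the merged cluster DJQ
  updated: d(B,DJQ)=23/3
iteration 3: select B,DJQ (d=23/3); attach at lengths (23/6, 19/12); label the merged cluster BDJQ
final tree: (B:23/6,((D:1/2,Q:1/2):7/4,J:9/4):19/12)
total length: 125/12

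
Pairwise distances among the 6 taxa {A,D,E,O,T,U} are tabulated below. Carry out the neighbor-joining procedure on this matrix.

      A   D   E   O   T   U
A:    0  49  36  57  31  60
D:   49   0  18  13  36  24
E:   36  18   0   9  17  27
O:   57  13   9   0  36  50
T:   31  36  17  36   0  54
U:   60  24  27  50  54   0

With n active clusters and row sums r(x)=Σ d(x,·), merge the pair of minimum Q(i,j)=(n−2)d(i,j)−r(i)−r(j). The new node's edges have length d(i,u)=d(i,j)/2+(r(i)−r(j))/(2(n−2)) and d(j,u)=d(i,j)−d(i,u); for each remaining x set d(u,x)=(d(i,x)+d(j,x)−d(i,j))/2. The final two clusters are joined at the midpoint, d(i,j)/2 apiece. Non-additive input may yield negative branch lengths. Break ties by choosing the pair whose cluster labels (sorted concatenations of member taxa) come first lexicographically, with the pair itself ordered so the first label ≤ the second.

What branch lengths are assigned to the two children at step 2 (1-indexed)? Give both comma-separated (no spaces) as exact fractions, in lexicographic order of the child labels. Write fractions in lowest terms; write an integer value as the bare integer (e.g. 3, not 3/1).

1. join A+T (d=31, Q=-283) ⇒ AT; edges |A|=183/8, |T|=65/8
  updated: d(AT,D)=27, d(AT,E)=11, d(AT,O)=31, d(AT,U)=83/2
2. join D+U (d=24, Q=-305/2) ⇒ DU; edges |D|=23/12, |U|=265/12
  updated: d(AT,DU)=89/4, d(DU,E)=21/2, d(DU,O)=39/2
3. join AT+E (d=11, Q=-291/4) ⇒ AET; edges |AT|=223/16, |E|=-47/16
  updated: d(AET,DU)=87/8, d(AET,O)=29/2
4. join AET+DU (d=87/8, Q=-359/8) ⇒ ADETU; edges |AET|=47/16, |DU|=127/16
  updated: d(ADETU,O)=185/16
5. join ADETU+O (d=185/16) ⇒ ADEOTU; edges |ADETU|=185/32, |O|=185/32
final tree: ((((A:183/8,T:65/8):223/16,E:-47/16):47/16,(D:23/12,U:265/12):127/16):185/32,O:185/32)
total length: 1415/16

23/12,265/12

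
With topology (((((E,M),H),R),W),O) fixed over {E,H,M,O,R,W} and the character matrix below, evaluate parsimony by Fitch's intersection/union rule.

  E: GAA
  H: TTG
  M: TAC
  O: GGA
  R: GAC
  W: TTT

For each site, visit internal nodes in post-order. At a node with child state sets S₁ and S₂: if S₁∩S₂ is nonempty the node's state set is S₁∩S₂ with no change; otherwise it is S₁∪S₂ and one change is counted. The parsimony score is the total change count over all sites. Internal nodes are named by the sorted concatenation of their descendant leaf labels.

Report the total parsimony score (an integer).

10

[col 0] EM: children E:{G}, M:{T} ∪→ {G,T}; cost 1
[col 0] EHM: children EM:{G,T}, H:{T} ∩→ {T}; cost 0
[col 0] EHMR: children EHM:{T}, R:{G} ∪→ {G,T}; cost 1
[col 0] EHMRW: children EHMR:{G,T}, W:{T} ∩→ {T}; cost 0
[col 0] EHMORW: children EHMRW:{T}, O:{G} ∪→ {G,T}; cost 1
[col 1] EM: children E:{A}, M:{A} ∩→ {A}; cost 0
[col 1] EHM: children EM:{A}, H:{T} ∪→ {A,T}; cost 1
[col 1] EHMR: children EHM:{A,T}, R:{A} ∩→ {A}; cost 0
[col 1] EHMRW: children EHMR:{A}, W:{T} ∪→ {A,T}; cost 1
[col 1] EHMORW: children EHMRW:{A,T}, O:{G} ∪→ {A,G,T}; cost 1
[col 2] EM: children E:{A}, M:{C} ∪→ {A,C}; cost 1
[col 2] EHM: children EM:{A,C}, H:{G} ∪→ {A,C,G}; cost 1
[col 2] EHMR: children EHM:{A,C,G}, R:{C} ∩→ {C}; cost 0
[col 2] EHMRW: children EHMR:{C}, W:{T} ∪→ {C,T}; cost 1
[col 2] EHMORW: children EHMRW:{C,T}, O:{A} ∪→ {A,C,T}; cost 1
per-site changes: [3, 3, 4]; total = 10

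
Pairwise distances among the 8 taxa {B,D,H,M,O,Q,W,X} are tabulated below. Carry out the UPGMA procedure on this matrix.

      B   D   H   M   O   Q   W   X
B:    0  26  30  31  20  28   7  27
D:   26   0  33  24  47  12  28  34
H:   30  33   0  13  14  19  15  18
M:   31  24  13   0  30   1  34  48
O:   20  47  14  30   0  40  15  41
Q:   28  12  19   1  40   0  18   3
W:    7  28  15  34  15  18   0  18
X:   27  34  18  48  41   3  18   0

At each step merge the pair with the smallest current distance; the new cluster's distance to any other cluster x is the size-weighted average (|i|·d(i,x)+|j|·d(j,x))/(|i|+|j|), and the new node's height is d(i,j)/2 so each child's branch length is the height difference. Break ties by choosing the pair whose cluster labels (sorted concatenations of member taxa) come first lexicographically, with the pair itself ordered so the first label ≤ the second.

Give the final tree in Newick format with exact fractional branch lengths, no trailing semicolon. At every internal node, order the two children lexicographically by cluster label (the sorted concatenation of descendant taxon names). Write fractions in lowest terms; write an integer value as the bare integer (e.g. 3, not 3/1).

((((B:7/2,W:7/2):13/2,(H:7,O:7):3):3,X:13):7/5,(D:9,(M:1/2,Q:1/2):17/2):27/5)

1. join M+Q (d=1) ⇒ MQ; edges |M|=1/2, |Q|=1/2
  updated: d(B,MQ)=59/2, d(D,MQ)=18, d(H,MQ)=16, d(MQ,O)=35, d(MQ,W)=26, d(MQ,X)=51/2
2. join B+W (d=7) ⇒ BW; edges |B|=7/2, |W|=7/2
  updated: d(BW,D)=27, d(BW,H)=45/2, d(BW,MQ)=111/4, d(BW,O)=35/2, d(BW,X)=45/2
3. join H+O (d=14) ⇒ HO; edges |H|=7, |O|=7
  updated: d(BW,HO)=20, d(D,HO)=40, d(HO,MQ)=51/2, d(HO,X)=59/2
4. join D+MQ (d=18) ⇒ DMQ; edges |D|=9, |MQ|=17/2
  updated: d(BW,DMQ)=55/2, d(DMQ,HO)=91/3, d(DMQ,X)=85/3
5. join BW+HO (d=20) ⇒ BHOW; edges |BW|=13/2, |HO|=3
  updated: d(BHOW,DMQ)=347/12, d(BHOW,X)=26
6. join BHOW+X (d=26) ⇒ BHOWX; edges |BHOW|=3, |X|=13
  updated: d(BHOWX,DMQ)=144/5
7. join BHOWX+DMQ (d=144/5) ⇒ BDHMOQWX; edges |BHOWX|=7/5, |DMQ|=27/5
final tree: ((((B:7/2,W:7/2):13/2,(H:7,O:7):3):3,X:13):7/5,(D:9,(M:1/2,Q:1/2):17/2):27/5)
total length: 359/5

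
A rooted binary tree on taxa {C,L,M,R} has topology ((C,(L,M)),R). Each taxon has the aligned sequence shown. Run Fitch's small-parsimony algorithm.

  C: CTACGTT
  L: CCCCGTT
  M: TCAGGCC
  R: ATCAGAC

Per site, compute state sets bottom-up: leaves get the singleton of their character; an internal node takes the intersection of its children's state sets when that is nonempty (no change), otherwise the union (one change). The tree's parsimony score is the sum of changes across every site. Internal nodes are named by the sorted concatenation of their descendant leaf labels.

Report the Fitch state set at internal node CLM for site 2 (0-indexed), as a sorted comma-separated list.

A

[col 0] LM: children L:{C}, M:{T} ∪→ {C,T}; cost 1
[col 0] CLM: children C:{C}, LM:{C,T} ∩→ {C}; cost 0
[col 0] CLMR: children CLM:{C}, R:{A} ∪→ {A,C}; cost 1
[col 1] LM: children L:{C}, M:{C} ∩→ {C}; cost 0
[col 1] CLM: children C:{T}, LM:{C} ∪→ {C,T}; cost 1
[col 1] CLMR: children CLM:{C,T}, R:{T} ∩→ {T}; cost 0
[col 2] LM: children L:{C}, M:{A} ∪→ {A,C}; cost 1
[col 2] CLM: children C:{A}, LM:{A,C} ∩→ {A}; cost 0
[col 2] CLMR: children CLM:{A}, R:{C} ∪→ {A,C}; cost 1
[col 3] LM: children L:{C}, M:{G} ∪→ {C,G}; cost 1
[col 3] CLM: children C:{C}, LM:{C,G} ∩→ {C}; cost 0
[col 3] CLMR: children CLM:{C}, R:{A} ∪→ {A,C}; cost 1
[col 4] LM: children L:{G}, M:{G} ∩→ {G}; cost 0
[col 4] CLM: children C:{G}, LM:{G} ∩→ {G}; cost 0
[col 4] CLMR: children CLM:{G}, R:{G} ∩→ {G}; cost 0
[col 5] LM: children L:{T}, M:{C} ∪→ {C,T}; cost 1
[col 5] CLM: children C:{T}, LM:{C,T} ∩→ {T}; cost 0
[col 5] CLMR: children CLM:{T}, R:{A} ∪→ {A,T}; cost 1
[col 6] LM: children L:{T}, M:{C} ∪→ {C,T}; cost 1
[col 6] CLM: children C:{T}, LM:{C,T} ∩→ {T}; cost 0
[col 6] CLMR: children CLM:{T}, R:{C} ∪→ {C,T}; cost 1
per-site changes: [2, 1, 2, 2, 0, 2, 2]; total = 11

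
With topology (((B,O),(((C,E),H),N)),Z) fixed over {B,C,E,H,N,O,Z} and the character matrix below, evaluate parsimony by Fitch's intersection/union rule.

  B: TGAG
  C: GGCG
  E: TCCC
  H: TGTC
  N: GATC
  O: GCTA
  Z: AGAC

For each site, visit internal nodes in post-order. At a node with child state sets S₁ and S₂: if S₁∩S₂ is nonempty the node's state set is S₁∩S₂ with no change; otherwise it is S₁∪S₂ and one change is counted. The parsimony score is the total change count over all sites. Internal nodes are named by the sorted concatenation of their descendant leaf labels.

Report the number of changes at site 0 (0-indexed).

[col 0] BO: children B:{T}, O:{G} ∪→ {G,T}; cost 1
[col 0] CE: children C:{G}, E:{T} ∪→ {G,T}; cost 1
[col 0] CEH: children CE:{G,T}, H:{T} ∩→ {T}; cost 0
[col 0] CEHN: children CEH:{T}, N:{G} ∪→ {G,T}; cost 1
[col 0] BCEHNO: children BO:{G,T}, CEHN:{G,T} ∩→ {G,T}; cost 0
[col 0] BCEHNOZ: children BCEHNO:{G,T}, Z:{A} ∪→ {A,G,T}; cost 1
[col 1] BO: children B:{G}, O:{C} ∪→ {C,G}; cost 1
[col 1] CE: children C:{G}, E:{C} ∪→ {C,G}; cost 1
[col 1] CEH: children CE:{C,G}, H:{G} ∩→ {G}; cost 0
[col 1] CEHN: children CEH:{G}, N:{A} ∪→ {A,G}; cost 1
[col 1] BCEHNO: children BO:{C,G}, CEHN:{A,G} ∩→ {G}; cost 0
[col 1] BCEHNOZ: children BCEHNO:{G}, Z:{G} ∩→ {G}; cost 0
[col 2] BO: children B:{A}, O:{T} ∪→ {A,T}; cost 1
[col 2] CE: children C:{C}, E:{C} ∩→ {C}; cost 0
[col 2] CEH: children CE:{C}, H:{T} ∪→ {C,T}; cost 1
[col 2] CEHN: children CEH:{C,T}, N:{T} ∩→ {T}; cost 0
[col 2] BCEHNO: children BO:{A,T}, CEHN:{T} ∩→ {T}; cost 0
[col 2] BCEHNOZ: children BCEHNO:{T}, Z:{A} ∪→ {A,T}; cost 1
[col 3] BO: children B:{G}, O:{A} ∪→ {A,G}; cost 1
[col 3] CE: children C:{G}, E:{C} ∪→ {C,G}; cost 1
[col 3] CEH: children CE:{C,G}, H:{C} ∩→ {C}; cost 0
[col 3] CEHN: children CEH:{C}, N:{C} ∩→ {C}; cost 0
[col 3] BCEHNO: children BO:{A,G}, CEHN:{C} ∪→ {A,C,G}; cost 1
[col 3] BCEHNOZ: children BCEHNO:{A,C,G}, Z:{C} ∩→ {C}; cost 0
per-site changes: [4, 3, 3, 3]; total = 13

4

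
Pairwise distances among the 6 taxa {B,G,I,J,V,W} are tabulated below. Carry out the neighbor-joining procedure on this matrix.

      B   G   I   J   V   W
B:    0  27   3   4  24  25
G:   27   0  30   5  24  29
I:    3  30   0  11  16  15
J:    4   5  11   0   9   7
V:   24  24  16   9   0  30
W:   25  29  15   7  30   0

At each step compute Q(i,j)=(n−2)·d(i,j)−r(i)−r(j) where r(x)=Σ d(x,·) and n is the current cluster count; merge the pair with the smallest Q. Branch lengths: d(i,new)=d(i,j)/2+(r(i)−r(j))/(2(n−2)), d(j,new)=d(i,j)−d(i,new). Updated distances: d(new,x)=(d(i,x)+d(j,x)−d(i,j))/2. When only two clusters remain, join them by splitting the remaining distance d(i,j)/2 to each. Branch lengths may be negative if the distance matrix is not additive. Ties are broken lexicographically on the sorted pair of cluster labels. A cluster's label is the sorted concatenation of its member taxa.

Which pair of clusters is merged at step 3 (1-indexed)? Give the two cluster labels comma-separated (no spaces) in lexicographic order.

BIW,V

1. join B+I (d=3, Q=-146) ⇒ BI; edges |B|=5/2, |I|=1/2
  updated: d(BI,G)=27, d(BI,J)=6, d(BI,V)=37/2, d(BI,W)=37/2
2. join BI+W (d=37/2, Q=-99) ⇒ BIW; edges |BI|=41/6, |W|=35/3
  updated: d(BIW,G)=75/4, d(BIW,J)=-11/4, d(BIW,V)=15
3. join BIW+V (d=15, Q=-49) ⇒ BIVW; edges |BIW|=13/4, |V|=47/4
  updated: d(BIVW,G)=111/8, d(BIVW,J)=-35/8
4. join BIVW+G (d=111/8, Q=-29/2) ⇒ BGIVW; edges |BIVW|=9/4, |G|=93/8
  updated: d(BGIVW,J)=-53/8
5. join BGIVW+J (d=-53/8) ⇒ BGIJVW; edges |BGIVW|=-53/16, |J|=-53/16
final tree: (((((B:5/2,I:1/2):41/6,W:35/3):13/4,V:47/4):9/4,G:93/8):-53/16,J:-53/16)
total length: 175/4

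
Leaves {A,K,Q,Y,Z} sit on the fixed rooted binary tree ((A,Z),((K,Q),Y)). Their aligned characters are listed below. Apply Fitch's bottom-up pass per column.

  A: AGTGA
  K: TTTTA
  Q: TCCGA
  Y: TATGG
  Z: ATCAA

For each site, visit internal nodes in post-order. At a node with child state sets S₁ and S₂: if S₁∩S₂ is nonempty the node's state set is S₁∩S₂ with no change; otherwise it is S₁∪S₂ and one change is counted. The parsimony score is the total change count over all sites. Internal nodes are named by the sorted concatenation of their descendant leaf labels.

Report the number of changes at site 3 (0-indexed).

[col 0] AZ: children A:{A}, Z:{A} ∩→ {A}; cost 0
[col 0] KQ: children K:{T}, Q:{T} ∩→ {T}; cost 0
[col 0] KQY: children KQ:{T}, Y:{T} ∩→ {T}; cost 0
[col 0] AKQYZ: children AZ:{A}, KQY:{T} ∪→ {A,T}; cost 1
[col 1] AZ: children A:{G}, Z:{T} ∪→ {G,T}; cost 1
[col 1] KQ: children K:{T}, Q:{C} ∪→ {C,T}; cost 1
[col 1] KQY: children KQ:{C,T}, Y:{A} ∪→ {A,C,T}; cost 1
[col 1] AKQYZ: children AZ:{G,T}, KQY:{A,C,T} ∩→ {T}; cost 0
[col 2] AZ: children A:{T}, Z:{C} ∪→ {C,T}; cost 1
[col 2] KQ: children K:{T}, Q:{C} ∪→ {C,T}; cost 1
[col 2] KQY: children KQ:{C,T}, Y:{T} ∩→ {T}; cost 0
[col 2] AKQYZ: children AZ:{C,T}, KQY:{T} ∩→ {T}; cost 0
[col 3] AZ: children A:{G}, Z:{A} ∪→ {A,G}; cost 1
[col 3] KQ: children K:{T}, Q:{G} ∪→ {G,T}; cost 1
[col 3] KQY: children KQ:{G,T}, Y:{G} ∩→ {G}; cost 0
[col 3] AKQYZ: children AZ:{A,G}, KQY:{G} ∩→ {G}; cost 0
[col 4] AZ: children A:{A}, Z:{A} ∩→ {A}; cost 0
[col 4] KQ: children K:{A}, Q:{A} ∩→ {A}; cost 0
[col 4] KQY: children KQ:{A}, Y:{G} ∪→ {A,G}; cost 1
[col 4] AKQYZ: children AZ:{A}, KQY:{A,G} ∩→ {A}; cost 0
per-site changes: [1, 3, 2, 2, 1]; total = 9

2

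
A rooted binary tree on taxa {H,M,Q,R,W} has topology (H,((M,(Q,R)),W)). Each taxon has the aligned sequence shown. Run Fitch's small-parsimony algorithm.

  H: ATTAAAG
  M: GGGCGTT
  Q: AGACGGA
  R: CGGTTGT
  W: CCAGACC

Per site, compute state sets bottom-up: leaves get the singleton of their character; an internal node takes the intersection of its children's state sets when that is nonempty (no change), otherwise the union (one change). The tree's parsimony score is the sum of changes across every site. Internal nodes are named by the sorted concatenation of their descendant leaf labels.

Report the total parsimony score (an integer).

[col 0] QR: children Q:{A}, R:{C} ∪→ {A,C}; cost 1
[col 0] MQR: children M:{G}, QR:{A,C} ∪→ {A,C,G}; cost 1
[col 0] MQRW: children MQR:{A,C,G}, W:{C} ∩→ {C}; cost 0
[col 0] HMQRW: children H:{A}, MQRW:{C} ∪→ {A,C}; cost 1
[col 1] QR: children Q:{G}, R:{G} ∩→ {G}; cost 0
[col 1] MQR: children M:{G}, QR:{G} ∩→ {G}; cost 0
[col 1] MQRW: children MQR:{G}, W:{C} ∪→ {C,G}; cost 1
[col 1] HMQRW: children H:{T}, MQRW:{C,G} ∪→ {C,G,T}; cost 1
[col 2] QR: children Q:{A}, R:{G} ∪→ {A,G}; cost 1
[col 2] MQR: children M:{G}, QR:{A,G} ∩→ {G}; cost 0
[col 2] MQRW: children MQR:{G}, W:{A} ∪→ {A,G}; cost 1
[col 2] HMQRW: children H:{T}, MQRW:{A,G} ∪→ {A,G,T}; cost 1
[col 3] QR: children Q:{C}, R:{T} ∪→ {C,T}; cost 1
[col 3] MQR: children M:{C}, QR:{C,T} ∩→ {C}; cost 0
[col 3] MQRW: children MQR:{C}, W:{G} ∪→ {C,G}; cost 1
[col 3] HMQRW: children H:{A}, MQRW:{C,G} ∪→ {A,C,G}; cost 1
[col 4] QR: children Q:{G}, R:{T} ∪→ {G,T}; cost 1
[col 4] MQR: children M:{G}, QR:{G,T} ∩→ {G}; cost 0
[col 4] MQRW: children MQR:{G}, W:{A} ∪→ {A,G}; cost 1
[col 4] HMQRW: children H:{A}, MQRW:{A,G} ∩→ {A}; cost 0
[col 5] QR: children Q:{G}, R:{G} ∩→ {G}; cost 0
[col 5] MQR: children M:{T}, QR:{G} ∪→ {G,T}; cost 1
[col 5] MQRW: children MQR:{G,T}, W:{C} ∪→ {C,G,T}; cost 1
[col 5] HMQRW: children H:{A}, MQRW:{C,G,T} ∪→ {A,C,G,T}; cost 1
[col 6] QR: children Q:{A}, R:{T} ∪→ {A,T}; cost 1
[col 6] MQR: children M:{T}, QR:{A,T} ∩→ {T}; cost 0
[col 6] MQRW: children MQR:{T}, W:{C} ∪→ {C,T}; cost 1
[col 6] HMQRW: children H:{G}, MQRW:{C,T} ∪→ {C,G,T}; cost 1
per-site changes: [3, 2, 3, 3, 2, 3, 3]; total = 19

19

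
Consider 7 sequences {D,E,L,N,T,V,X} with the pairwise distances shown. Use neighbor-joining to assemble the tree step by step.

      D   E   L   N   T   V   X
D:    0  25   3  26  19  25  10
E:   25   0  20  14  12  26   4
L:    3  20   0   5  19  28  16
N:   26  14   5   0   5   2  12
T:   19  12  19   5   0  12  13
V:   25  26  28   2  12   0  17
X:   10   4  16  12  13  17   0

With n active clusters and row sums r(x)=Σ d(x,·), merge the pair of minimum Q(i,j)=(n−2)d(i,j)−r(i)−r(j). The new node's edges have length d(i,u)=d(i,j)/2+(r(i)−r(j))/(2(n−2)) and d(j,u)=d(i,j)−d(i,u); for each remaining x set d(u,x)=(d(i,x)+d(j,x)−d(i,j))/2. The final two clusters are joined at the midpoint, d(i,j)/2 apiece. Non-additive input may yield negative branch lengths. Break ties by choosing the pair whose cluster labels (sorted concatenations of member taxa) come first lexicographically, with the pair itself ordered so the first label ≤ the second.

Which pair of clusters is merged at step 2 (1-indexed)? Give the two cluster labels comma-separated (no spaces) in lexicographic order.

N,V

step 1: merge (D,L) at d=3, Q=-184; branch lengths D→16/5, L→-1/5; new cluster DL
  updated: d(DL,E)=21, d(DL,N)=14, d(DL,T)=35/2, d(DL,V)=25, d(DL,X)=23/2
step 2: merge (N,V) at d=2, Q=-121; branch lengths N→-27/8, V→43/8; new cluster NV
  updated: d(DL,NV)=37/2, d(E,NV)=19, d(NV,T)=15/2, d(NV,X)=27/2
step 3: merge (E,X) at d=4, Q=-86; branch lengths E→13/3, X→-1/3; new cluster EX
  updated: d(DL,EX)=57/4, d(EX,NV)=57/4, d(EX,T)=21/2
step 4: merge (DL,EX) at d=57/4, Q=-243/4; branch lengths DL→159/16, EX→69/16; new cluster DELX
  updated: d(DELX,NV)=37/4, d(DELX,T)=55/8
step 5: merge (DELX,NV) at d=37/4, Q=-189/8; branch lengths DELX→69/16, NV→79/16; new cluster DELNVX
  updated: d(DELNVX,T)=41/16
step 6: merge (DELNVX,T) at d=41/16; branch lengths DELNVX→41/32, T→41/32; new cluster DELNTVX
final tree: ((((D:16/5,L:-1/5):159/16,(E:13/3,X:-1/3):69/16):69/16,(N:-27/8,V:43/8):79/16):41/32,T:41/32)
total length: 561/16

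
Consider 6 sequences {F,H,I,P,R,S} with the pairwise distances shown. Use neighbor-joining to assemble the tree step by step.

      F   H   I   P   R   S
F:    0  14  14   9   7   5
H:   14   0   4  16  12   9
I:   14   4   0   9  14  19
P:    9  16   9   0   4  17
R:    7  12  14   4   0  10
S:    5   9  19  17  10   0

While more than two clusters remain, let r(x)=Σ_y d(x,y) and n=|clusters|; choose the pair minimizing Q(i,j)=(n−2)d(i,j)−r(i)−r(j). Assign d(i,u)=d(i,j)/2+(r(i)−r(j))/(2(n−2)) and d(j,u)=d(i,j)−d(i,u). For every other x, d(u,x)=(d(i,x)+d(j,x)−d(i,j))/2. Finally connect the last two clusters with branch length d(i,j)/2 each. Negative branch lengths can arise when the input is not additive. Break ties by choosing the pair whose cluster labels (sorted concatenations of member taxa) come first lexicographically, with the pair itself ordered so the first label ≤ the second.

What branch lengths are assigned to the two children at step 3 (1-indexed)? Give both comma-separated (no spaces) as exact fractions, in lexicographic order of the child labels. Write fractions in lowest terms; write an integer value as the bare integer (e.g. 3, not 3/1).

iteration 1: select H,I (d=4, Q=-99); attach at lengths (11/8, 21/8); label the merged cluster HI
  updated: d(F,HI)=12, d(HI,P)=21/2, d(HI,R)=11, d(HI,S)=12
iteration 2: select F,S (d=5, Q=-62); attach at lengths (2/3, 13/3); label the merged cluster FS
  updated: d(FS,HI)=19/2, d(FS,P)=21/2, d(FS,R)=6
iteration 3: select FS,HI (d=19/2, Q=-38); attach at lengths (7/2, 6); label the merged cluster FHIS
  updated: d(FHIS,P)=23/4, d(FHIS,R)=15/4
iteration 4: select FHIS,P (d=23/4, Q=-27/2); attach at lengths (11/4, 3); label the merged cluster FHIPS
  updated: d(FHIPS,R)=1
iteration 5: select FHIPS,R (d=1); attach at lengths (1/2, 1/2); label the merged cluster FHIPRS
final tree: ((((F:2/3,S:13/3):7/2,(H:11/8,I:21/8):6):11/4,P:3):1/2,R:1/2)
total length: 101/4

7/2,6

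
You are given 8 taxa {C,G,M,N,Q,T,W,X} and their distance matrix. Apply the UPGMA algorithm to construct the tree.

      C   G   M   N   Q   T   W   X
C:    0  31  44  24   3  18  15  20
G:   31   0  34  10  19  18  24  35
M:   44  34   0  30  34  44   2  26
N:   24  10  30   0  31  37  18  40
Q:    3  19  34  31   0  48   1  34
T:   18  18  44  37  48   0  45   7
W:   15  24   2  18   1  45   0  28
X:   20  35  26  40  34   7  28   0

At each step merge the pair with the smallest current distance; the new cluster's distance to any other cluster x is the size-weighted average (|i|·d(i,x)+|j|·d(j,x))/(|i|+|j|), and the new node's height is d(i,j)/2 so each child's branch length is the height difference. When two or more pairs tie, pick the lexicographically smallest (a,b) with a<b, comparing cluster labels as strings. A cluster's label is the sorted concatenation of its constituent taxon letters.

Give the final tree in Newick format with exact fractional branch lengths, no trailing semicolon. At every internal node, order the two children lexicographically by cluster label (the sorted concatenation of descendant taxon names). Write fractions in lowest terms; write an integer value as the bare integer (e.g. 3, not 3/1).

step 1: merge (Q,W) at d=1; branch lengths Q→1/2, W→1/2; new cluster QW
  updated: d(C,QW)=9, d(G,QW)=43/2, d(M,QW)=18, d(N,QW)=49/2, d(QW,T)=93/2, d(QW,X)=31
step 2: merge (T,X) at d=7; branch lengths T→7/2, X→7/2; new cluster TX
  updated: d(C,TX)=19, d(G,TX)=53/2, d(M,TX)=35, d(N,TX)=77/2, d(QW,TX)=155/4
step 3: merge (C,QW) at d=9; branch lengths C→9/2, QW→4; new cluster CQW
  updated: d(CQW,G)=74/3, d(CQW,M)=80/3, d(CQW,N)=73/3, d(CQW,TX)=193/6
step 4: merge (G,N) at d=10; branch lengths G→5, N→5; new cluster GN
  updated: d(CQW,GN)=49/2, d(GN,M)=32, d(GN,TX)=65/2
step 5: merge (CQW,GN) at d=49/2; branch lengths CQW→31/4, GN→29/4; new cluster CGNQW
  updated: d(CGNQW,M)=144/5, d(CGNQW,TX)=323/10
step 6: merge (CGNQW,M) at d=144/5; branch lengths CGNQW→43/20, M→72/5; new cluster CGMNQW
  updated: d(CGMNQW,TX)=131/4
step 7: merge (CGMNQW,TX) at d=131/4; branch lengths CGMNQW→79/40, TX→103/8; new cluster CGMNQTWX
final tree: ((((C:9/2,(Q:1/2,W:1/2):4):31/4,(G:5,N:5):29/4):43/20,M:72/5):79/40,(T:7/2,X:7/2):103/8)
total length: 729/10

((((C:9/2,(Q:1/2,W:1/2):4):31/4,(G:5,N:5):29/4):43/20,M:72/5):79/40,(T:7/2,X:7/2):103/8)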